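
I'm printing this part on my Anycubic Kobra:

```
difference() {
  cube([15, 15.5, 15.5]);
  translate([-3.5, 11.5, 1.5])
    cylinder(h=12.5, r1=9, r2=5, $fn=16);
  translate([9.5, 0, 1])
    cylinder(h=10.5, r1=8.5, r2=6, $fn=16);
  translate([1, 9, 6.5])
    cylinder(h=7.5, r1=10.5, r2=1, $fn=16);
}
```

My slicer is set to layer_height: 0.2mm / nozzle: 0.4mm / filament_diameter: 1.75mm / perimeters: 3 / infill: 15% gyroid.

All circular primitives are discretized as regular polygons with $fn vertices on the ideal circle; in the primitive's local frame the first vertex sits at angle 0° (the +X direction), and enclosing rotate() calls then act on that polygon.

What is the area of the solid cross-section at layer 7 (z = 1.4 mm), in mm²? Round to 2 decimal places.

At z = 1.4 mm: the cube (footprint 15×15.5) is included at this height (area 232.50 mm²); the cone at (-3.5, 11.5) is absent (z outside [1.5, 14]); the cone at (9.5, 0) contributes a regular 16-gon of circumradius 8.405 (interpolated between r1=8.5 and r2=6 at t=0.038) (area = (16/2)·8.405²·sin(360°/16) = 216.26 mm²); the cone at (1, 9) does not reach this height (z outside [6.5, 14]); Taking the first minus the rest: starting from the 15×15.5 cube (232.50 mm²), the cone at (9.5, 0) partially overlaps it — only the 96.06 mm² overlap (of its 216.26 mm²) is removed, clipping the outline — area = 136.44 mm². Overall, the cross-section is a single solid region. Net area = 136.44 mm².

136.44 mm²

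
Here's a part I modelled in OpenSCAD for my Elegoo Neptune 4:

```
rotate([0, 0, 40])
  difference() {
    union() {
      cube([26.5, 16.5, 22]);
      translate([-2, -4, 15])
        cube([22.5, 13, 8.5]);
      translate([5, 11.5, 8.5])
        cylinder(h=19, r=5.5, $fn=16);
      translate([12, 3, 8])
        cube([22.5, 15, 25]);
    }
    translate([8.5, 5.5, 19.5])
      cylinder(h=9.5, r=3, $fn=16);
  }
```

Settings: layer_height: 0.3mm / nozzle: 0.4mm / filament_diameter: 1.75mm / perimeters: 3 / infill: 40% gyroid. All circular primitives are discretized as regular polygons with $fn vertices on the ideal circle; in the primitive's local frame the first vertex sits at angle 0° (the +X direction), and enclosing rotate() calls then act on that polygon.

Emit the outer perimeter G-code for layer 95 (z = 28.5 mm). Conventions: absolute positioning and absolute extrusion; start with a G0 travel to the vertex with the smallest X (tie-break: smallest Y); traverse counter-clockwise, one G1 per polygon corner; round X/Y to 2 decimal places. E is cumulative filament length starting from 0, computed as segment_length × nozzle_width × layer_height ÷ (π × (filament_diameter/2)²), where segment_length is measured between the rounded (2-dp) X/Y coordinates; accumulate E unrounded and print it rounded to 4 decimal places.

G0 X-2.38 Y21.50 Z28.50
G1 X7.26 Y10.01 E0.7483
G1 X24.50 Y24.47 E1.8709
G1 X14.86 Y35.96 E2.6191
G1 X-2.38 Y21.50 E3.7417

At z = 28.5 mm: the cube does not reach this height (z outside [0, 22]); the cube at (-2, -4) does not reach this height (z outside [15, 23.5]); the cylinder at (5, 11.5) is absent (z outside [8.5, 27.5]); the cube at (12, 3) (footprint 22.5×15) is included at this height; Combining (union): only the 22.5×15 cube at (12, 3) is present, so the union is just that shape — 1 connected region; the cylinder at (8.5, 5.5): section is a regular 16-gon, circumradius r=3; After the difference (first − rest): starting from that combined region, the r=3 cylinder at (8.5, 5.5) misses the remaining region (no effect) — 1 connected region; (whole slice rotated 40° about Z — lengths, areas and connectivity unchanged). The outline is a single polygon with 4 vertices. Extrusion per mm of travel: 0.4 × 0.3 / (π × 0.875²) = 0.049890. Accumulating E over each segment gives final E = 3.7417.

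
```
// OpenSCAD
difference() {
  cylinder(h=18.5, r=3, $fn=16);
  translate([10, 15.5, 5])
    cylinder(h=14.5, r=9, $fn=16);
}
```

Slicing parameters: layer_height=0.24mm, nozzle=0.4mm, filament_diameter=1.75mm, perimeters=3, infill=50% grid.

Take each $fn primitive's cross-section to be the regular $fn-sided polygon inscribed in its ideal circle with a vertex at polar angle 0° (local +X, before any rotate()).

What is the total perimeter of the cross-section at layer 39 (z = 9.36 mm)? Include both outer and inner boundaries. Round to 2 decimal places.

At z = 9.36 mm: the cylinder: section is a regular 16-gon, circumradius r=3 (perimeter = 2·16·3.000·sin(180°/16) = 18.73 mm); the cylinder at (10, 15.5): section is a regular 16-gon, circumradius r=9 (perimeter = 2·16·9.000·sin(180°/16) = 56.19 mm); After the difference (first − rest): starting from the r=3 cylinder, the r=9 cylinder at (10, 15.5) misses the remaining region (no effect) — boundary = 18.73 mm. Overall, the cross-section is a single solid region. Total boundary length (outer) = 18.73 mm.

18.73 mm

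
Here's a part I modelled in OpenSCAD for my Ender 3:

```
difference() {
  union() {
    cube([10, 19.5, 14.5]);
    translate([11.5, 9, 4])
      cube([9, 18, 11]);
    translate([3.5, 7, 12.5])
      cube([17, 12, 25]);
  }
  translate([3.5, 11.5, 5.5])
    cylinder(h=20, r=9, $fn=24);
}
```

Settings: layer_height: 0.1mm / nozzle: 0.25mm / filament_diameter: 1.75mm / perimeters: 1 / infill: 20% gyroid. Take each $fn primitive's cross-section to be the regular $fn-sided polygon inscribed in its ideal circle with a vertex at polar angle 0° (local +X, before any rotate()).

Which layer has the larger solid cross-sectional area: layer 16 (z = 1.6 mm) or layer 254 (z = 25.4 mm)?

Layer 16 (z = 1.6): the 10×19.5 cube contributes its full rectangle (area 195.00 mm²); the cube at (11.5, 9) is not intersected at this z (z outside [4, 15]); the cube at (3.5, 7) is not intersected at this z (z outside [12.5, 37.5]); Merging all regions: only the 10×19.5 cube is present, so the union is just that shape — area = 195.00 mm²; the cylinder at (3.5, 11.5) is not intersected at this z (z outside [5.5, 25.5]); Subtracting the remaining from the first: none of the subtracted shapes is present at this height, so the result so far is unchanged — area = 195.00 mm². So its area = 195.00 mm². Layer 254 (z = 25.4): the cube is not intersected at this z (z outside [0, 14.5]); the cube at (11.5, 9) is not intersected at this z (z outside [4, 15]); the cube at (3.5, 7) is present — its section is the full 17×12 rectangle (area 204.00 mm²); Merging all regions: only the 17×12 cube at (3.5, 7) is present, so the union is just that shape — area = 204.00 mm²; the r=9 cylinder at (3.5, 11.5) gives a regular 24-gon of circumradius 9 (constant along its height) (area = (24/2)·9.000²·sin(360°/24) = 251.57 mm²); Subtracting the remaining from the first: starting from that combined region (204.00 mm²), the r=9 cylinder at (3.5, 11.5) partially overlaps it — only the 96.59 mm² overlap (of its 251.57 mm²) is removed, clipping the outline — area = 107.41 mm². So its area = 107.41 mm². Layer 16 is larger (195.00 vs 107.41 mm²).

layer 16 (z = 1.6 mm)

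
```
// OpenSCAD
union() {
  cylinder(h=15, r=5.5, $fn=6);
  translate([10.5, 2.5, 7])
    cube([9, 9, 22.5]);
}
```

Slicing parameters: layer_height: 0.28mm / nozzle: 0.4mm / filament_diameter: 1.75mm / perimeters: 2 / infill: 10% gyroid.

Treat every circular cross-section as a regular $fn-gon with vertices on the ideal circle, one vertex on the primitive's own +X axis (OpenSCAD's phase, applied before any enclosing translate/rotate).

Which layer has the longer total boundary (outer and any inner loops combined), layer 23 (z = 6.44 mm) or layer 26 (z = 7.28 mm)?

layer 26 (z = 7.28 mm)

Layer 23 (z = 6.44): the r=5.5 cylinder gives a regular 6-gon of circumradius 5.5 (constant along its height) (perimeter = 2·6·5.500·sin(180°/6) = 33.00 mm); the cube at (10.5, 2.5) does not reach this height (z outside [7, 29.5]); Merging all regions: only the r=5.5 cylinder is present, so the union is just that shape — boundary = 33.00 mm. So its perimeter = 33.00 mm. Layer 26 (z = 7.28): the r=5.5 cylinder gives a regular 6-gon of circumradius 5.5 (constant along its height) (perimeter = 2·6·5.500·sin(180°/6) = 33.00 mm); the cube at (10.5, 2.5) (footprint 9×9) is included at this height (perimeter 36.00 mm); Combining (union): the 2 present regions are separate (no shared area or edge), so areas and boundary lengths simply add and each stays a separate island — boundary = 69.00 mm. So its perimeter = 69.00 mm. Layer 26 is larger (69.00 vs 33.00 mm).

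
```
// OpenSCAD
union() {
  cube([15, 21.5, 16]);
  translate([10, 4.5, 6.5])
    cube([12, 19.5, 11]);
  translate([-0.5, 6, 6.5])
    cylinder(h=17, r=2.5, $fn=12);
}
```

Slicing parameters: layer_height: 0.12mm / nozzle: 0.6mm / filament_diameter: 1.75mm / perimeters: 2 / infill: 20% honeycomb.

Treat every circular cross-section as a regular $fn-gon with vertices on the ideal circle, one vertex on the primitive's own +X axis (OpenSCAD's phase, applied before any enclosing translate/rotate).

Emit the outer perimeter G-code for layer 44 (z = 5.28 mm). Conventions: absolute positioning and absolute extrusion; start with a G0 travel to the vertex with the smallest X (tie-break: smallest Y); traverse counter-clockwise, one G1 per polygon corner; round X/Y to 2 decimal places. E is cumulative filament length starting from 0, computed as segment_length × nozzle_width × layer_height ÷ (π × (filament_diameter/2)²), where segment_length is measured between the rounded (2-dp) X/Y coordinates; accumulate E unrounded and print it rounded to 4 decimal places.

G0 X0.00 Y0.00 Z5.28
G1 X15.00 Y0.00 E0.4490
G1 X15.00 Y21.50 E1.0926
G1 X0.00 Y21.50 E1.5416
G1 X0.00 Y0.00 E2.1852

At z = 5.28 mm: the cube is present — its section is the full 15×21.5 rectangle; the cube at (10, 4.5) is absent (z outside [6.5, 17.5]); the cylinder at (-0.5, 6) is absent (z outside [6.5, 23.5]); Combining (union): only the 15×21.5 cube is present, so the union is just that shape — 1 connected region. The outline is a single polygon with 4 vertices. Extrusion per mm of travel: 0.6 × 0.12 / (π × 0.875²) = 0.029934. Accumulating E over each segment gives final E = 2.1852.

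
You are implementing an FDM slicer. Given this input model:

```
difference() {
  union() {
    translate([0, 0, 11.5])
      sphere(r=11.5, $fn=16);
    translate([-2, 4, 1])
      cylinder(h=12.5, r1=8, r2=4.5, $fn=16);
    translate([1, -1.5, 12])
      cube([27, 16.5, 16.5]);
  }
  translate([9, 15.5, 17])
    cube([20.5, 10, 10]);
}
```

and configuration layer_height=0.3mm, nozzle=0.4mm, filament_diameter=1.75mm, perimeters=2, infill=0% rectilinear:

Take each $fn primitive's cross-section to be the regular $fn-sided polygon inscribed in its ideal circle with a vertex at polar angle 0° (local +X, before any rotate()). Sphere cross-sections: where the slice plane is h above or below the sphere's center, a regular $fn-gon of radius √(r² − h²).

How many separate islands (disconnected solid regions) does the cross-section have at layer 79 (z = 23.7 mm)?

At z = 23.7 mm: the sphere is not intersected at this z (|z−center|=12.200 > r=11.5); the cone at (-2, 4) does not reach this height (z outside [1, 13.5]); the cube at (1, -1.5) is present — its section is the full 27×16.5 rectangle; Merging all regions: only the 27×16.5 cube at (1, -1.5) is present, so the union is just that shape — 1 connected region; the cube at (9, 15.5) is present — its section is the full 20.5×10 rectangle; Subtracting the remaining from the first: starting from that combined region, the 20.5×10 cube at (9, 15.5) misses the remaining region (no effect) — 1 connected region. Overall, the cross-section is a single solid region. Island count = 1.

1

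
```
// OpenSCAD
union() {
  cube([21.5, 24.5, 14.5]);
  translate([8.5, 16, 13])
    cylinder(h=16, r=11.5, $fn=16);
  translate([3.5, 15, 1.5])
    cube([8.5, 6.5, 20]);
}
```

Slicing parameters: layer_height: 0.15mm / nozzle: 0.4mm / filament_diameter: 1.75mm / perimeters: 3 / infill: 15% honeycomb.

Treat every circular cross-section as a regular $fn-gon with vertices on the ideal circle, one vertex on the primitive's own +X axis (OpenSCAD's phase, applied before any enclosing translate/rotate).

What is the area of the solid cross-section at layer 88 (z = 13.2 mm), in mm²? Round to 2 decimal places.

At z = 13.2 mm: the 21.5×24.5 cube contributes its full rectangle (area 526.75 mm²); the cylinder at (8.5, 16): section is a regular 16-gon, circumradius r=11.5 (area = (16/2)·11.500²·sin(360°/16) = 404.88 mm²); the cube at (3.5, 15) (footprint 8.5×6.5) is included at this height (area 55.25 mm²); Taking the union: the regions partially overlap — summed areas 986.88 mm² minus the doubly-counted overlap 401.51 mm² gives 585.37 mm² — area = 585.37 mm². Overall, the cross-section is a single solid region. Net area = 585.37 mm².

585.37 mm²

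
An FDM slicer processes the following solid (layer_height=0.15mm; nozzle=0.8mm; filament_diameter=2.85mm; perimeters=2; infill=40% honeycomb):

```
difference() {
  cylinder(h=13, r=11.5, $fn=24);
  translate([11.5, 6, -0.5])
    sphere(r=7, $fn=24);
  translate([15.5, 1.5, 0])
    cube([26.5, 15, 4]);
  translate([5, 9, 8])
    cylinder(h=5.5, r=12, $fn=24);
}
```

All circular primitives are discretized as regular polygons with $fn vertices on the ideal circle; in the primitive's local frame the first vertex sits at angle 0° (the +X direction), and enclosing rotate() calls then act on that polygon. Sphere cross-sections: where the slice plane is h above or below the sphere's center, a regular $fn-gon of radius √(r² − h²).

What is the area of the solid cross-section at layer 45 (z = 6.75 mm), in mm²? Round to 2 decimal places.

At z = 6.75 mm: the r=11.5 cylinder contributes a regular 24-gon of circumradius 11.5 (area = (24/2)·11.500²·sin(360°/24) = 410.75 mm²); the sphere at (11.5, 6) is absent (|z−center|=7.250 > r=7); the cube at (15.5, 1.5) is absent (z outside [0, 4]); the cylinder at (5, 9) does not reach this height (z outside [8, 13.5]); Taking the first minus the rest: none of the subtracted shapes is present at this height, so the r=11.5 cylinder is unchanged — area = 410.75 mm². Overall, the cross-section is a single solid region. Net area = 410.75 mm².

410.75 mm²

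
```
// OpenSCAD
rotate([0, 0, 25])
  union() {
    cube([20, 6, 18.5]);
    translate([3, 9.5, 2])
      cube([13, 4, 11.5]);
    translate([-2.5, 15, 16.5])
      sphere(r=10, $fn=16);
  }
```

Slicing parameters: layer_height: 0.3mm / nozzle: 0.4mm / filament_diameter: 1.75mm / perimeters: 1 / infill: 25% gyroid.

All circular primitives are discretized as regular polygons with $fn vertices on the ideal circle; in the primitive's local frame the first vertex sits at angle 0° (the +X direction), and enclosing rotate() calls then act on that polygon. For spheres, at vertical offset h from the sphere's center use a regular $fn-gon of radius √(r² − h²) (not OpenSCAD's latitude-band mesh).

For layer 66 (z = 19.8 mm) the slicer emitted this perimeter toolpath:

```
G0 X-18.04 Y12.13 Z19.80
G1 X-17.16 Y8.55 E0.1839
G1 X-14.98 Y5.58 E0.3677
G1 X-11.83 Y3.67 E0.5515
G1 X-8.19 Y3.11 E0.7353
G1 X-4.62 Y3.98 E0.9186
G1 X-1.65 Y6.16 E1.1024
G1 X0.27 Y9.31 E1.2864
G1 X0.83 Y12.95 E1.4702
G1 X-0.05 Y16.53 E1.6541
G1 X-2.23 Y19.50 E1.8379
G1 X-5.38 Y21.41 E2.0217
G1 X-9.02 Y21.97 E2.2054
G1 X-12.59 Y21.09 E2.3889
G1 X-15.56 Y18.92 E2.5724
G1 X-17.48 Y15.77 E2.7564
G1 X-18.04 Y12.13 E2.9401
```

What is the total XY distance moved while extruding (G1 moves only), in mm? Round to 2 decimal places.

58.93 mm

Sum the Euclidean lengths of each G1 segment: total = 58.93 mm.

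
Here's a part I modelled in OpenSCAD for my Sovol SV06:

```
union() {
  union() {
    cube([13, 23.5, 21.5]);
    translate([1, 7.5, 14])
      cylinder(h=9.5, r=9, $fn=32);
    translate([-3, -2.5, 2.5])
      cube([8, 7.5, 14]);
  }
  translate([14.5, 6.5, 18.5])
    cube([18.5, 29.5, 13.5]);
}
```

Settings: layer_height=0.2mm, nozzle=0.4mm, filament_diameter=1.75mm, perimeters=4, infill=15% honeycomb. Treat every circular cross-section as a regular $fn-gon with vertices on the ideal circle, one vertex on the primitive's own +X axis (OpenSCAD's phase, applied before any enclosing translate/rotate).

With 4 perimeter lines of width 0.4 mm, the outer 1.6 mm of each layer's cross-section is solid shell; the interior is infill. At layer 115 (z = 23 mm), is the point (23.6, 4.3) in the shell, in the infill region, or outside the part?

At z = 23 mm: the cube is absent (z outside [0, 21.5]); the cylinder at (1, 7.5): section is a regular 32-gon, circumradius r=9; the cube at (-3, -2.5) does not reach this height (z outside [2.5, 16.5]); Combining (union): only the r=9 cylinder at (1, 7.5) is present, so the union is just that shape — 1 connected region; the 18.5×29.5 cube at (14.5, 6.5) contributes its full rectangle; Taking the union: the 2 present regions are separate (no shared area or edge), so areas and boundary lengths simply add and each stays a separate island — 2 connected regions. Overall, the cross-section has 2 separate islands. The nearest boundary edge runs (33.00, 6.50)→(14.50, 6.50); distance from the point to it = 2.20 mm. The point is not inside any of the regions above, so it lies outside the cross-section (2.20 mm from the nearest boundary).

outside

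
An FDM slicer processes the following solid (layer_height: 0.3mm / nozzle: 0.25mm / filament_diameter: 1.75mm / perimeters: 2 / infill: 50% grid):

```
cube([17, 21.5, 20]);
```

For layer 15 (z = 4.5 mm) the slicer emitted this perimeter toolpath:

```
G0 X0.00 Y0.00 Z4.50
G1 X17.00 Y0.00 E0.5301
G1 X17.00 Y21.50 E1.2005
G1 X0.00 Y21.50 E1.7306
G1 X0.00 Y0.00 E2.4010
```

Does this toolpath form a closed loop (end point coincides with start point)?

Start point (G0): (0.00, 0.00). End point (last G1): the path returns to the start — closed.

yes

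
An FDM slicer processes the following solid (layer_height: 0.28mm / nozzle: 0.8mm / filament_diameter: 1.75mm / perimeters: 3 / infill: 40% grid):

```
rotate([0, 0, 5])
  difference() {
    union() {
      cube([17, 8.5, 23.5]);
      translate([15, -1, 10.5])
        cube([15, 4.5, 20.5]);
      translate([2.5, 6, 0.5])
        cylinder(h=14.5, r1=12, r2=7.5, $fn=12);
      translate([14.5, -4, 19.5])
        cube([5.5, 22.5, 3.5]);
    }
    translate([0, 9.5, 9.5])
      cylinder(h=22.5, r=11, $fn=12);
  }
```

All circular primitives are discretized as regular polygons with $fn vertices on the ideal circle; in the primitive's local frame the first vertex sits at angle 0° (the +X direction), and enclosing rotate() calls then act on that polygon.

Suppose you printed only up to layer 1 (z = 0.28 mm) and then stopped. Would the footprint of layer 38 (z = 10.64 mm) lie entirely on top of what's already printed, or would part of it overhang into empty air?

Compare the two slices. At z = 0.28: the cube (footprint 17×8.5) is included at this height (area 144.50 mm²); the cube at (15, -1) is absent (z outside [10.5, 31]); the cone at (2.5, 6) is absent (z outside [0.5, 15]); the cube at (14.5, -4) does not reach this height (z outside [19.5, 23]); Merging all regions: only the 17×8.5 cube is present, so the union is just that shape — area = 144.50 mm²; the cylinder at (0, 9.5) is not intersected at this z (z outside [9.5, 32]); Subtracting the remaining from the first: none of the subtracted shapes is present at this height, so the result so far is unchanged — area = 144.50 mm²; (whole slice rotated 5° about Z — lengths, areas and connectivity unchanged). At z = 10.64: the cube (footprint 17×8.5) is included at this height (area 144.50 mm²); the cube at (15, -1) is present — its section is the full 15×4.5 rectangle (area 67.50 mm²); the cone at (2.5, 6) contributes a regular 12-gon of circumradius 8.853 (interpolated between r1=12 and r2=7.5 at t=0.699) (area = (12/2)·8.853²·sin(360°/12) = 235.13 mm²); the cube at (14.5, -4) does not reach this height (z outside [19.5, 23]); Merging all regions: the regions partially overlap — summed areas 447.13 mm² minus the doubly-counted overlap 96.93 mm² gives 350.20 mm² — area = 350.20 mm²; the r=11 cylinder at (0, 9.5) gives a regular 12-gon of circumradius 11 (constant along its height) (area = (12/2)·11.000²·sin(360°/12) = 363.00 mm²); After the difference (first − rest): starting from that combined region (350.20 mm²), the r=11 cylinder at (0, 9.5) partially overlaps it — only the 205.76 mm² overlap (of its 363.00 mm²) is removed, clipping the outline — area = 144.44 mm²; (rotated 5° about Z; rotation is an isometry so areas/perimeters/island counts are preserved). Checking containment: at z = 10.64 the cross-section extends beyond the z = 0.28 cross-section by about 75.63 mm².

part overhangs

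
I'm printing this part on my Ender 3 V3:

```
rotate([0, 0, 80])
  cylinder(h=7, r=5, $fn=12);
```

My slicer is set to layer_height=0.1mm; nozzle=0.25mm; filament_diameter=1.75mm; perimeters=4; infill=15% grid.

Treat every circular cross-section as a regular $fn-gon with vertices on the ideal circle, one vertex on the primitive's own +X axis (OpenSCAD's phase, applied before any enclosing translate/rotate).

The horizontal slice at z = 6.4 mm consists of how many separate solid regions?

At z = 6.4 mm: the r=5 cylinder gives a regular 12-gon of circumradius 5 (constant along its height); (whole slice rotated 80° about Z — lengths, areas and connectivity unchanged). The result has 1 disconnected region.

1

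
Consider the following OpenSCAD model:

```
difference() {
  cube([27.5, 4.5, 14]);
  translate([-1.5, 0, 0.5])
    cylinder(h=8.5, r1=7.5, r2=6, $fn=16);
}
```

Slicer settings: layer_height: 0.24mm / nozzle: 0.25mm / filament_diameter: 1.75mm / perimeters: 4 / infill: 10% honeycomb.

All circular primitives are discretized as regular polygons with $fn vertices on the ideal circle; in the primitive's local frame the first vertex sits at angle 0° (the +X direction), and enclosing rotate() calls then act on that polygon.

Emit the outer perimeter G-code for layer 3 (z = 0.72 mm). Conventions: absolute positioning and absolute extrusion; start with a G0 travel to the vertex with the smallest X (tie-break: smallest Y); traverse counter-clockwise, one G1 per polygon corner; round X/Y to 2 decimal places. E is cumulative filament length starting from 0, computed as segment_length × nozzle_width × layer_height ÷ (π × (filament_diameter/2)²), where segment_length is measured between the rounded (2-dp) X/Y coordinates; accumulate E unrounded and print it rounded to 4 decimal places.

G0 X4.29 Y4.50 Z0.72
G1 X5.39 Y2.86 E0.0493
G1 X5.96 Y0.00 E0.1220
G1 X27.50 Y0.00 E0.6593
G1 X27.50 Y4.50 E0.7716
G1 X4.29 Y4.50 E1.3506

At z = 0.72 mm: the cube (footprint 27.5×4.5) is included at this height; the cone at (-1.5, 0): at t=0.026 of its height the radius interpolates to r₁+(r₂−r₁)t = 7.461, giving a regular 16-gon of that circumradius; Taking the first minus the rest: starting from the 27.5×4.5 cube, the cone at (-1.5, 0) partially overlaps it — only the 24.18 mm² overlap (of its 170.43 mm²) is removed, clipping the outline — 1 connected region. The outline is a single polygon with 5 vertices. Extrusion per mm of travel: 0.25 × 0.24 / (π × 0.875²) = 0.024945. Accumulating E over each segment gives final E = 1.3506.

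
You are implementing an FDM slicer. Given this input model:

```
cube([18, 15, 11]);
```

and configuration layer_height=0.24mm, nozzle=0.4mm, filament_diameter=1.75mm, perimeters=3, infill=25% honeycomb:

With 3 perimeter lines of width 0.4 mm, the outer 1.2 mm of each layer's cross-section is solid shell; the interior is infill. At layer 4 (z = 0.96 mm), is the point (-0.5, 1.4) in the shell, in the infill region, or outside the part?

outside

At z = 0.96 mm: the 18×15 cube contributes its full rectangle. Overall, the cross-section is a single solid region. The nearest boundary edge runs (0.00, 15.00)→(0.00, 0.00); distance from the point to it = 0.50 mm. The point is not inside any of the regions above, so it lies outside the cross-section (0.50 mm from the nearest boundary).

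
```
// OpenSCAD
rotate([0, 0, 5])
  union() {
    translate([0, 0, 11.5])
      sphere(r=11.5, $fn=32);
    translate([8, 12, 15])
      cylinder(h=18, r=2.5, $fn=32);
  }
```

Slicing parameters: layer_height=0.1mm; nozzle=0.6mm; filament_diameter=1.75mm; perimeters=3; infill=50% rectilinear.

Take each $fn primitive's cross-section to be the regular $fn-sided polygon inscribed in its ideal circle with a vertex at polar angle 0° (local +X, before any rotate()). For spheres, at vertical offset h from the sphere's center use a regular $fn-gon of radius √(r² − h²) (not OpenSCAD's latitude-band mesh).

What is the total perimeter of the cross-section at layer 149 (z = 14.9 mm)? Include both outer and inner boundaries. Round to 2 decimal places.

At z = 14.9 mm: the sphere: section is a regular 32-gon, circumradius = √(r²−h²) = √(11.5²−3.4²) = 10.986 (perimeter = 2·32·10.986·sin(180°/32) = 68.92 mm); the cylinder at (8, 12) does not reach this height (z outside [15, 33]); Taking the union: only the r=11.5 sphere is present, so the union is just that shape — boundary = 68.92 mm; (rotated 5° about Z; rotation is an isometry so areas/perimeters/island counts are preserved). Overall, the cross-section is a single solid region. Total boundary length (outer) = 68.92 mm.

68.92 mm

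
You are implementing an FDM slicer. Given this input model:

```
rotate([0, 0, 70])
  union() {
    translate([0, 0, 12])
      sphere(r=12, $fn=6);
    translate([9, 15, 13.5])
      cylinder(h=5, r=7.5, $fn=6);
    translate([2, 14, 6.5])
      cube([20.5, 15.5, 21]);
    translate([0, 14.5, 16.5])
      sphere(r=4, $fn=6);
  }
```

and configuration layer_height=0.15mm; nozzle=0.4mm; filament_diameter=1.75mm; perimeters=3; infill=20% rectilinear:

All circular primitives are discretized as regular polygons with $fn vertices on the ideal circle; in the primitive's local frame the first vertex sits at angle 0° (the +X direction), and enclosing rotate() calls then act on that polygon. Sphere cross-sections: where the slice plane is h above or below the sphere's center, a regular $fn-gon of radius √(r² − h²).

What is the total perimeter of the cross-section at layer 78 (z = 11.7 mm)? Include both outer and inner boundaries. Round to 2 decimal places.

At z = 11.7 mm: the r=12 sphere contributes a regular 6-gon of circumradius √(12²−0.3²) = 11.996 (perimeter = 2·6·11.996·sin(180°/6) = 71.98 mm); the cylinder at (9, 15) is not intersected at this z (z outside [13.5, 18.5]); the 20.5×15.5 cube at (2, 14) contributes its full rectangle (perimeter 72.00 mm); the sphere at (0, 14.5) does not reach this height (|z−center|=4.800 > r=4); Combining (union): the 2 present regions are separate (no shared area or edge), so areas and boundary lengths simply add and each stays a separate island — boundary = 143.98 mm; (rotated 70° about Z; rotation is an isometry so areas/perimeters/island counts are preserved). Overall, the cross-section has 2 separate islands. Total boundary length (outer) = 143.98 mm.

143.98 mm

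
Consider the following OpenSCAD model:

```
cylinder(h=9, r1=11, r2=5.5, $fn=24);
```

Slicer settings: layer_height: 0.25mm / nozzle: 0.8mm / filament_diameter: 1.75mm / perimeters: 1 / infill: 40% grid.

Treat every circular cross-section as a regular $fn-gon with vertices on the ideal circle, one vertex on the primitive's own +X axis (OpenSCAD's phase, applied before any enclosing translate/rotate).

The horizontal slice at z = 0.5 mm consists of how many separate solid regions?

1

At z = 0.5 mm: the cone (r1=11→r2=5.5) has section circumradius 10.694 here — a regular 24-gon. The result has 1 disconnected region.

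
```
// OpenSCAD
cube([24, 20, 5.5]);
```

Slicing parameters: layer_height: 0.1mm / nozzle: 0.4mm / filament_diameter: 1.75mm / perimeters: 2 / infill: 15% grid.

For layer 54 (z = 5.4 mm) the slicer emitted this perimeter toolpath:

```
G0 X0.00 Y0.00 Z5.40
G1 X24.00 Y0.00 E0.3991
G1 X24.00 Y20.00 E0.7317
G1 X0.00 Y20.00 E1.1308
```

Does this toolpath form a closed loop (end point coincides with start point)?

Start point (G0): (0.00, 0.00). End point (last G1): the path does not return to the start — open.

no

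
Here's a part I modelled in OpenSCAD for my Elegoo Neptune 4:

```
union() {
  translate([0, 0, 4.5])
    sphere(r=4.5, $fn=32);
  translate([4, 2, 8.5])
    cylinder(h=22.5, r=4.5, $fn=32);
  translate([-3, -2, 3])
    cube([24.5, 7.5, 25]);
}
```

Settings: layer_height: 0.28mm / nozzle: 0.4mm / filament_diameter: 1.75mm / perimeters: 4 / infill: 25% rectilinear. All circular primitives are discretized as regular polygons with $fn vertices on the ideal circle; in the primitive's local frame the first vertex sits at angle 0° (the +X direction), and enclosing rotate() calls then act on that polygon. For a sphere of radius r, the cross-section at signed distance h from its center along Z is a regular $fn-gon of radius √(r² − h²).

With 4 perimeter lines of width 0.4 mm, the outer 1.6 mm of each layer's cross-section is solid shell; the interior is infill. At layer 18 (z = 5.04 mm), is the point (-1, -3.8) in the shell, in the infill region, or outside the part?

shell

At z = 5.04 mm: the sphere: section is a regular 32-gon, circumradius = √(r²−h²) = √(4.5²−0.54²) = 4.467; the cylinder at (4, 2) does not reach this height (z outside [8.5, 31]); the 24.5×7.5 cube at (-3, -2) contributes its full rectangle; Combining (union): the regions partially overlap (shared area 42.44 mm²), so overlapping operands fuse into one piece — 1 connected region. Overall, the cross-section is a single solid region. The nearest boundary edge runs (-0.87, -4.38)→(-1.71, -4.13); distance from the point to it = 0.52 mm. The point is inside the cross-section, 0.52 mm from the nearest boundary — within the 1.6 mm shell band (4 × 0.4).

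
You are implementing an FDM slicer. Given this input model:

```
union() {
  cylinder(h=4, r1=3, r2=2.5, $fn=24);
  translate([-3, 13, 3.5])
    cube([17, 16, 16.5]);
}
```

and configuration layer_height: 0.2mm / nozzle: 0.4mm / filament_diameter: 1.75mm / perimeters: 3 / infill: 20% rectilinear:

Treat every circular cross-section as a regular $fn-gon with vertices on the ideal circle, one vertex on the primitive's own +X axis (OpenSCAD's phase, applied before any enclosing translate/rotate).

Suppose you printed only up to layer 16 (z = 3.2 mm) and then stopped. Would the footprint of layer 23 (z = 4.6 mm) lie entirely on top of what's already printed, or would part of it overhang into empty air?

Compare the two slices. At z = 3.2: the cone (r1=3→r2=2.5) has section circumradius 2.600 here — a regular 24-gon (area = (24/2)·2.600²·sin(360°/24) = 21.00 mm²); the cube at (-3, 13) is absent (z outside [3.5, 20]); Combining (union): only the cone is present, so the union is just that shape — area = 21.00 mm². At z = 4.6: the cone is not intersected at this z (z outside [0, 4]); the 17×16 cube at (-3, 13) contributes its full rectangle (area 272.00 mm²); Taking the union: only the 17×16 cube at (-3, 13) is present, so the union is just that shape — area = 272.00 mm². Checking containment: at z = 4.6 the cross-section extends beyond the z = 3.2 cross-section by about 272.00 mm².

part overhangs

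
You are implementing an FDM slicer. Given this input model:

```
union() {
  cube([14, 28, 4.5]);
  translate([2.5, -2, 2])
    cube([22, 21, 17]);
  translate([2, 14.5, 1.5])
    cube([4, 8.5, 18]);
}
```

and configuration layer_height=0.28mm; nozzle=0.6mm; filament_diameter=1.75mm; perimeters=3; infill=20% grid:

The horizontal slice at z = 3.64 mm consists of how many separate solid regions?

At z = 3.64 mm: the cube is present — its section is the full 14×28 rectangle; the cube at (2.5, -2) is present — its section is the full 22×21 rectangle; the cube at (2, 14.5) (footprint 4×8.5) is included at this height; Taking the union: the regions partially overlap (shared area 252.50 mm²), so overlapping operands fuse into one piece — 1 connected region. The result has 1 disconnected region.

1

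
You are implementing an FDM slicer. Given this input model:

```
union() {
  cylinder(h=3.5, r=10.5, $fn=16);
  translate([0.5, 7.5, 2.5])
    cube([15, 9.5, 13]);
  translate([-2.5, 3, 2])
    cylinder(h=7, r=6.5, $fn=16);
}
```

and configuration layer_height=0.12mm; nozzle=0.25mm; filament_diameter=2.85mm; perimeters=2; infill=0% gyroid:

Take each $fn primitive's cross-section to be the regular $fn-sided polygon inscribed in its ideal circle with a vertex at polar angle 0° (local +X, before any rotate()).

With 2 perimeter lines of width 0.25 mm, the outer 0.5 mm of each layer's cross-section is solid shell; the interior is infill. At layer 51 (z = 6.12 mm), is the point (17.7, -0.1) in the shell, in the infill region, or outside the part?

At z = 6.12 mm: the cylinder is absent (z outside [0, 3.5]); the 15×9.5 cube at (0.5, 7.5) contributes its full rectangle; the cylinder at (-2.5, 3): section is a regular 16-gon, circumradius r=6.5; Taking the union: the regions partially overlap (shared area 1.01 mm²), so overlapping operands fuse into one piece — 1 connected region. Overall, the cross-section is a single solid region. The nearest boundary edge runs (15.50, 17.00)→(15.50, 7.50); distance from the point to it = 7.91 mm. The point is not inside any of the regions above, so it lies outside the cross-section (7.91 mm from the nearest boundary).

outside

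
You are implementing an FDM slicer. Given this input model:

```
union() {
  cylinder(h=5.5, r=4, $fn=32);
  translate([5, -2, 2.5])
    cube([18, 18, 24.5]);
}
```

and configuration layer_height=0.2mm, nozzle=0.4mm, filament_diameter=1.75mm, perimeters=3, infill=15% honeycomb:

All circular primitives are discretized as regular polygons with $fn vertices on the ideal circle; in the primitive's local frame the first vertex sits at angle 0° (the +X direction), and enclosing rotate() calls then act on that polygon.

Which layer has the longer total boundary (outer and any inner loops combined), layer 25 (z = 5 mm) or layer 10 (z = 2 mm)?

layer 25 (z = 5 mm)

Layer 25 (z = 5): the cylinder: section is a regular 32-gon, circumradius r=4 (perimeter = 2·32·4.000·sin(180°/32) = 25.09 mm); the 18×18 cube at (5, -2) contributes its full rectangle (perimeter 72.00 mm); Combining (union): the 2 present regions are separate (no shared area or edge), so areas and boundary lengths simply add and each stays a separate island — boundary = 97.09 mm. So its perimeter = 97.09 mm. Layer 10 (z = 2): the cylinder: section is a regular 32-gon, circumradius r=4 (perimeter = 2·32·4.000·sin(180°/32) = 25.09 mm); the cube at (5, -2) is not intersected at this z (z outside [2.5, 27]); Taking the union: only the r=4 cylinder is present, so the union is just that shape — boundary = 25.09 mm. So its perimeter = 25.09 mm. Layer 25 is larger (97.09 vs 25.09 mm).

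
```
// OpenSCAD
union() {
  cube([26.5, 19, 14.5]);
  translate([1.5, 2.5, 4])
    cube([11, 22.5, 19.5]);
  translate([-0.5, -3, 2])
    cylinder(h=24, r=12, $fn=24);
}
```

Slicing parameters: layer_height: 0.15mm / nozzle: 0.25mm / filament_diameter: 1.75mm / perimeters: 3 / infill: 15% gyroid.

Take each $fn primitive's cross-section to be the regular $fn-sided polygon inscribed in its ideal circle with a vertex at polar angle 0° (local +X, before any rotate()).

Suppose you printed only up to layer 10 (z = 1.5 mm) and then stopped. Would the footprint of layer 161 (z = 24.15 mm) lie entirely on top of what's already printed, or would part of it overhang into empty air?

part overhangs

Compare the two slices. At z = 1.5: the cube (footprint 26.5×19) is included at this height (area 503.50 mm²); the cube at (1.5, 2.5) is absent (z outside [4, 23.5]); the cylinder at (-0.5, -3) does not reach this height (z outside [2, 26]); Taking the union: only the 26.5×19 cube is present, so the union is just that shape — area = 503.50 mm². At z = 24.15: the cube is not intersected at this z (z outside [0, 14.5]); the cube at (1.5, 2.5) is not intersected at this z (z outside [4, 23.5]); the cylinder at (-0.5, -3): section is a regular 24-gon, circumradius r=12 (area = (24/2)·12.000²·sin(360°/24) = 447.24 mm²); Taking the union: only the r=12 cylinder at (-0.5, -3) is present, so the union is just that shape — area = 447.24 mm². Checking containment: at z = 24.15 the cross-section extends beyond the z = 1.5 cross-section by about 375.32 mm².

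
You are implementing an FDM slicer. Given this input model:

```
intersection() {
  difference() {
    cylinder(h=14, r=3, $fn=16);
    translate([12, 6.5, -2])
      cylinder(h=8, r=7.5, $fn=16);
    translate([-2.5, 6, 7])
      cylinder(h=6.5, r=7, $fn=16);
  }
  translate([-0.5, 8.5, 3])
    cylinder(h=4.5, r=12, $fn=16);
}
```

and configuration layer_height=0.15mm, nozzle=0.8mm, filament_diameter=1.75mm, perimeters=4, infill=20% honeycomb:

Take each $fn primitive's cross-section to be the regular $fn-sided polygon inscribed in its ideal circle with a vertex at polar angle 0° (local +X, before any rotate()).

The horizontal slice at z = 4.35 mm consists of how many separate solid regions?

1

At z = 4.35 mm: the r=3 cylinder contributes a regular 16-gon of circumradius 3; the cylinder at (12, 6.5): section is a regular 16-gon, circumradius r=7.5; the cylinder at (-2.5, 6) is not intersected at this z (z outside [7, 13.5]); Subtracting the remaining from the first: starting from the r=3 cylinder, the r=7.5 cylinder at (12, 6.5) misses the remaining region (no effect) — 1 connected region; the r=12 cylinder at (-0.5, 8.5) contributes a regular 16-gon of circumradius 12; Taking the intersection: that combined region lies inside the r=12 cylinder at (-0.5, 8.5), so it is kept whole — 1 connected region. The result has 1 disconnected region.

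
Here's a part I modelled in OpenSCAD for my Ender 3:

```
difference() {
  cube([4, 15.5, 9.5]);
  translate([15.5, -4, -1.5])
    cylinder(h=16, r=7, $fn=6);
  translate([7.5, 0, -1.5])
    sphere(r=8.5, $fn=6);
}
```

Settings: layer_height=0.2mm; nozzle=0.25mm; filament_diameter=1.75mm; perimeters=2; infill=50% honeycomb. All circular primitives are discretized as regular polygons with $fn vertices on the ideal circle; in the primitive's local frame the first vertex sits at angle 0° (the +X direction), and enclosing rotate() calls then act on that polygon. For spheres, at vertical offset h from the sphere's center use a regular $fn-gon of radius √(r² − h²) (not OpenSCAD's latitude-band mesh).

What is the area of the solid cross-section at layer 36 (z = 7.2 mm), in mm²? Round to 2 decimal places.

62.00 mm²

At z = 7.2 mm: the cube is present — its section is the full 4×15.5 rectangle (area 62.00 mm²); the cylinder at (15.5, -4): section is a regular 6-gon, circumradius r=7 (area = (6/2)·7.000²·sin(360°/6) = 127.31 mm²); the sphere at (7.5, 0) does not reach this height (|z−center|=8.700 > r=8.5); Taking the first minus the rest: starting from the 4×15.5 cube (62.00 mm²), the r=7 cylinder at (15.5, -4) misses the remaining region (no effect) — area = 62.00 mm². Overall, the cross-section is a single solid region. Net area = 62.00 mm².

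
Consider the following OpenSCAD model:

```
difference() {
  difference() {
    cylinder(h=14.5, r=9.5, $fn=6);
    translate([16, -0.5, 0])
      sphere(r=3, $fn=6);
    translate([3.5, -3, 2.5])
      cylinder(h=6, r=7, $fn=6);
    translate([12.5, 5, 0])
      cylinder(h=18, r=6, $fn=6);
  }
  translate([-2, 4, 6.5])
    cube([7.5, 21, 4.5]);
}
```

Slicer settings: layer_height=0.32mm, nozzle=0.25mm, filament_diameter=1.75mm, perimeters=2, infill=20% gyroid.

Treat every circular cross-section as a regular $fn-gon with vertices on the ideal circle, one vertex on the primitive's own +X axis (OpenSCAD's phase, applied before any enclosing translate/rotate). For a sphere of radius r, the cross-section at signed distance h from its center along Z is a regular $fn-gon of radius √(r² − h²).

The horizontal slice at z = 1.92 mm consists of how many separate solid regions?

At z = 1.92 mm: the r=9.5 cylinder gives a regular 6-gon of circumradius 9.5 (constant along its height); the sphere at (16, -0.5): section is a regular 6-gon, circumradius = √(r²−h²) = √(3²−1.92²) = 2.305; the cylinder at (3.5, -3) does not reach this height (z outside [2.5, 8.5]); the cylinder at (12.5, 5): section is a regular 6-gon, circumradius r=6; After the difference (first − rest): starting from the r=9.5 cylinder, the r=3 sphere at (16, -0.5) misses the remaining region (no effect); the r=6 cylinder at (12.5, 5) partially overlaps it — only the 0.58 mm² overlap (of its 93.53 mm²) is removed, clipping the outline — 1 connected region; the cube at (-2, 4) is not intersected at this z (z outside [6.5, 11]); Subtracting the remaining from the first: none of the subtracted shapes is present at this height, so the result so far is unchanged — 1 connected region. The result has 1 disconnected region.

1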